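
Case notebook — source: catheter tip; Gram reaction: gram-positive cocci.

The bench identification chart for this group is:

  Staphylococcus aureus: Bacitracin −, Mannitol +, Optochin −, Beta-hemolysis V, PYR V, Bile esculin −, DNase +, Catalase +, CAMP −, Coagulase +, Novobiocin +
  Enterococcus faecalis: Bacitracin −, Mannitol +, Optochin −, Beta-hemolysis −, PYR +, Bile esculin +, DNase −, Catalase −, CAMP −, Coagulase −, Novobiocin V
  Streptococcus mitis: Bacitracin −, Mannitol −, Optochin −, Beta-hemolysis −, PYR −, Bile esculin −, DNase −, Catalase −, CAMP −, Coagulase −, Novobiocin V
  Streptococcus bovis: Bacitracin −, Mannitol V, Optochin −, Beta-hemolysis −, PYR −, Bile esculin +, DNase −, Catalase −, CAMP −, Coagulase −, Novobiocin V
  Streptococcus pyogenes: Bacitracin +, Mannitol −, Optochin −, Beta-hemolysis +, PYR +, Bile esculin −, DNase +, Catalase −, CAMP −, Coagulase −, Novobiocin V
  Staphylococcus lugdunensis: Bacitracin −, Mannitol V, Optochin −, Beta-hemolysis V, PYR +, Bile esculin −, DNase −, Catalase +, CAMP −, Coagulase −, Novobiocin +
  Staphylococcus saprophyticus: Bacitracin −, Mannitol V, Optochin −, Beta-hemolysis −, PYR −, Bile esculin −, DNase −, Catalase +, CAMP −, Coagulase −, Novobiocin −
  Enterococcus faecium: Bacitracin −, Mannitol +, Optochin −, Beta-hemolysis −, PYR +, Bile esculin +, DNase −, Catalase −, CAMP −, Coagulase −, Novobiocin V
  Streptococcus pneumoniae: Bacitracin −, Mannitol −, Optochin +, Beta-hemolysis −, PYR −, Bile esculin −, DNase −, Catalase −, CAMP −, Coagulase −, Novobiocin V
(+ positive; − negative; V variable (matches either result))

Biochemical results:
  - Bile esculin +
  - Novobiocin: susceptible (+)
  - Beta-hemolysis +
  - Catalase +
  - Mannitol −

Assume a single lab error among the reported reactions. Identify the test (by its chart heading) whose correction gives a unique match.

Bile esculin

As reported, no row in the chart matches all 5 reactions.
Reversing Mannitol → still no organism matches.
Reversing Bile esculin (to −) → unique match: Staphylococcus lugdunensis.
Reversing Novobiocin → still no organism matches.
Reversing Beta-hemolysis → still no organism matches.
Reversing Catalase → still no organism matches.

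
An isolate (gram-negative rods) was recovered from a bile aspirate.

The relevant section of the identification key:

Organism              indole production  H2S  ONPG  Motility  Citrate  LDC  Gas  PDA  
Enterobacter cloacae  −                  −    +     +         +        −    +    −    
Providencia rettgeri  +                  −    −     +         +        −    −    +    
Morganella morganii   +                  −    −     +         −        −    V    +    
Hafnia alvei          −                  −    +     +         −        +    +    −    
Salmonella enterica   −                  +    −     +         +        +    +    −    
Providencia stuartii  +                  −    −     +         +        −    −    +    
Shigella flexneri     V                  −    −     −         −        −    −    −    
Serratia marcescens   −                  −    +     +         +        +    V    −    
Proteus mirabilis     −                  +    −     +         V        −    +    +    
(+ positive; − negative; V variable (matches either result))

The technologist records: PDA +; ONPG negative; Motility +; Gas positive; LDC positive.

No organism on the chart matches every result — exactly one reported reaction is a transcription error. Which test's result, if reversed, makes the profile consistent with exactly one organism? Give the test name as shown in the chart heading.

PDA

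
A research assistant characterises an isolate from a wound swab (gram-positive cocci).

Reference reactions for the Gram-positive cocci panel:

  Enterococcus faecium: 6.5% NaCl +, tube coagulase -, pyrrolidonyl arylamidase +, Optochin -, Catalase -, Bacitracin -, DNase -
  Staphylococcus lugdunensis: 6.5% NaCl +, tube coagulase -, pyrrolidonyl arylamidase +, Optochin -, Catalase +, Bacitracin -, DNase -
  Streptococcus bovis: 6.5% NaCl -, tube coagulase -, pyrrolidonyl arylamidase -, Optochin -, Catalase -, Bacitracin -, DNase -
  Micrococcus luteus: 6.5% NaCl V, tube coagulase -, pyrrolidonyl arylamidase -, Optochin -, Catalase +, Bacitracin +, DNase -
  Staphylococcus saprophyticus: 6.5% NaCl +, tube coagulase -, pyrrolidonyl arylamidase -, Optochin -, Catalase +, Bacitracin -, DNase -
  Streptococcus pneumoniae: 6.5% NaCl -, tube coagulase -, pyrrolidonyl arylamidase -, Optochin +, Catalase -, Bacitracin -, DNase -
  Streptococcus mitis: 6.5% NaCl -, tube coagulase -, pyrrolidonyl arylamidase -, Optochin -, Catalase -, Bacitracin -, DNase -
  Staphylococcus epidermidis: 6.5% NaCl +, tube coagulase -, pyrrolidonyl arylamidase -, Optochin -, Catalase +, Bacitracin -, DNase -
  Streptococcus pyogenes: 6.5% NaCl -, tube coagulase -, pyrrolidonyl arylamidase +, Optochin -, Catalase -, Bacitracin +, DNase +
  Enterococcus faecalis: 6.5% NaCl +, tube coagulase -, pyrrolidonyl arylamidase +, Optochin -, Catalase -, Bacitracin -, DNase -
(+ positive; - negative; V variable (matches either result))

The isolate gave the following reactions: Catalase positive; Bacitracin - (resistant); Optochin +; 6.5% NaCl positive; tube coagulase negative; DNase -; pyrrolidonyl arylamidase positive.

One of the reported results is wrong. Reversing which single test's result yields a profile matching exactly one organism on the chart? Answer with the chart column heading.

Optochin

As reported, no row in the chart matches all 7 reactions.
Reversing DNase → still no organism matches.
Reversing 6.5% NaCl → still no organism matches.
Reversing Optochin (to -) → unique match: Staphylococcus lugdunensis.
Reversing Bacitracin → still no organism matches.
Reversing tube coagulase → still no organism matches.
Reversing Catalase → still no organism matches.
Reversing pyrrolidonyl arylamidase → still no organism matches.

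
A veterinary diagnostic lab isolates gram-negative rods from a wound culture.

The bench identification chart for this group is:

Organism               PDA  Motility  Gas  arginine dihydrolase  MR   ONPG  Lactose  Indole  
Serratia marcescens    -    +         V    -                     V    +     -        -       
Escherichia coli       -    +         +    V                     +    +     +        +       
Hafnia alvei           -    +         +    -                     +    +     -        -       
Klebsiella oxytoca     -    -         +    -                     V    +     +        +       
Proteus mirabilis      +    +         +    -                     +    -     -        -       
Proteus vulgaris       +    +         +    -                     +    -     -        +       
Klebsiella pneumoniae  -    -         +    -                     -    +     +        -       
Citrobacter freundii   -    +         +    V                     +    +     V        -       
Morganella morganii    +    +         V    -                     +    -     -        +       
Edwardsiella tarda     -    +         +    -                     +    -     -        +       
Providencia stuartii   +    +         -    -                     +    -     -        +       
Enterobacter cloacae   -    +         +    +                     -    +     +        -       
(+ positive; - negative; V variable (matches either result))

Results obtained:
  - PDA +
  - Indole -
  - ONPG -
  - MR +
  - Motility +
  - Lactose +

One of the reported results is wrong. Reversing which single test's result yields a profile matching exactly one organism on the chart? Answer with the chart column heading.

Lactose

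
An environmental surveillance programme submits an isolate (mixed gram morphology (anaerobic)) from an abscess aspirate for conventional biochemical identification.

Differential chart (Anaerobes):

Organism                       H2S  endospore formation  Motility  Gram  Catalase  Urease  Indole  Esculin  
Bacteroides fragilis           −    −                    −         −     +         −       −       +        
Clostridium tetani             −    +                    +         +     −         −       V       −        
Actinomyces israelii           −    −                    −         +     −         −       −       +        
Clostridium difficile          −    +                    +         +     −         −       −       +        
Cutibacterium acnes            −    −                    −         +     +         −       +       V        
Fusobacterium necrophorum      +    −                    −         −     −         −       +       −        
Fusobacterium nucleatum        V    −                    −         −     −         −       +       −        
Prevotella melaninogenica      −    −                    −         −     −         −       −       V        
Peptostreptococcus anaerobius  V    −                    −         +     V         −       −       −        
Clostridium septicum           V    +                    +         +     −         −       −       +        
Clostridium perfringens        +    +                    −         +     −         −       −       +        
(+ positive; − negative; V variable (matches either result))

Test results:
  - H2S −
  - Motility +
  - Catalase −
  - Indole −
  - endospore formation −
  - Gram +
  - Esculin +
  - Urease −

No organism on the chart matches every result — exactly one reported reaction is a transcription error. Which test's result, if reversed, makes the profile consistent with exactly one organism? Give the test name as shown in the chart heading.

As reported, no row in the chart matches all 8 reactions.
Reversing endospore formation → 2 organisms match (not unique).
Reversing Motility (to −) → unique match: Actinomyces israelii.
Reversing Indole → still no organism matches.
Reversing Gram → still no organism matches.
Reversing Urease → still no organism matches.
Reversing Esculin → still no organism matches.
Reversing H2S → still no organism matches.
Reversing Catalase → still no organism matches.

Motility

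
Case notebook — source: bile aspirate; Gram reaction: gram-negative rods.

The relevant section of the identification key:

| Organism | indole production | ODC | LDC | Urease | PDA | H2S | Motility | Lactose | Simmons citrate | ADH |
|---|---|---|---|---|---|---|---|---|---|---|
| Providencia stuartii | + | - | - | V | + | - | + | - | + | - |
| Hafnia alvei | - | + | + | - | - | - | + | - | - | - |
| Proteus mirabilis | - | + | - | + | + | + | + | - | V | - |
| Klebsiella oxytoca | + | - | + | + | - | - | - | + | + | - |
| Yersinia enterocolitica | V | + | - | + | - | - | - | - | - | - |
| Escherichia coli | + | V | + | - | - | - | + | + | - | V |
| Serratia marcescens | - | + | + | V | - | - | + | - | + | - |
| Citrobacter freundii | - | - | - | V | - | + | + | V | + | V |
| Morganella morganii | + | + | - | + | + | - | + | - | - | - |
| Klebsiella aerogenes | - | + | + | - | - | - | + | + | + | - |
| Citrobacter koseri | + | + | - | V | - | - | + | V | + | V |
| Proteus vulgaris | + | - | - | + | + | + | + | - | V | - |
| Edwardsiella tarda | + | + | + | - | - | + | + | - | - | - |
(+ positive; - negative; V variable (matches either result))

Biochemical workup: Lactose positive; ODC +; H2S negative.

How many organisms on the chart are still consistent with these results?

3

ODC +: excludes Providencia stuartii, Klebsiella oxytoca, Citrobacter freundii, Proteus vulgaris — 9 left.
Lactose +: excludes 6 organisms — 3 left.
H2S -: all 3 remaining candidates are consistent.
Still consistent: Citrobacter koseri, Escherichia coli, Klebsiella aerogenes.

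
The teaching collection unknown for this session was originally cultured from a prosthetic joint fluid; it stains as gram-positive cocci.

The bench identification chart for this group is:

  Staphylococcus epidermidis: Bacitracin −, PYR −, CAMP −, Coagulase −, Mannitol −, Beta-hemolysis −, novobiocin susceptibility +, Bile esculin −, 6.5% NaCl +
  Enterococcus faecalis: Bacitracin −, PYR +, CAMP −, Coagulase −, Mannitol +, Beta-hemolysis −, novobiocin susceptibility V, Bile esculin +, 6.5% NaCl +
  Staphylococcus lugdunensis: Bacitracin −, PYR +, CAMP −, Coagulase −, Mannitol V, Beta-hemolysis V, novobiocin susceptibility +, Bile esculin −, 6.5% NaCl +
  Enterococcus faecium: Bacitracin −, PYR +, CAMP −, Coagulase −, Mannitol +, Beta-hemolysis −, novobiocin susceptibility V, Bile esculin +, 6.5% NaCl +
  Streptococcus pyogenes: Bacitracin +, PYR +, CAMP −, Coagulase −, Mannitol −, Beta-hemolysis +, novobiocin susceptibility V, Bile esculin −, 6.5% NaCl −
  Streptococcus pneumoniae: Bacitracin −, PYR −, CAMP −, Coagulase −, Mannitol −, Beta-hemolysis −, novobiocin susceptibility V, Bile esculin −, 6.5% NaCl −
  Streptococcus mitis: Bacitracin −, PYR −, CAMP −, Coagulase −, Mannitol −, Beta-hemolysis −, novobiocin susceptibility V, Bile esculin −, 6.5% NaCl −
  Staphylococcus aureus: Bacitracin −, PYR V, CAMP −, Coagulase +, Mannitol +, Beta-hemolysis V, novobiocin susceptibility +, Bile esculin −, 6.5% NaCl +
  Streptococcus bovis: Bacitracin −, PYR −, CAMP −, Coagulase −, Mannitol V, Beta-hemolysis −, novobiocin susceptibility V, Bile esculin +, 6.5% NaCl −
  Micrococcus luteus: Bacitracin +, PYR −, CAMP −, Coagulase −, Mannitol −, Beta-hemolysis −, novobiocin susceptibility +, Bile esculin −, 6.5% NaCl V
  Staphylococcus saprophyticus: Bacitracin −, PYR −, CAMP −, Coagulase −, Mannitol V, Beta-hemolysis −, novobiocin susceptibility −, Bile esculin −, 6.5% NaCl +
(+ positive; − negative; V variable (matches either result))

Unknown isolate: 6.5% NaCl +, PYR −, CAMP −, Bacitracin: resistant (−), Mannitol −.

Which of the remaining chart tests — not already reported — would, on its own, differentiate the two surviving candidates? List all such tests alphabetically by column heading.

PYR −: excludes Enterococcus faecalis, Staphylococcus lugdunensis, Enterococcus faecium, Streptococcus pyogenes — 7 left.
6.5% NaCl +: excludes Streptococcus pneumoniae, Streptococcus mitis, Streptococcus bovis — 4 left.
CAMP −: all 4 remaining candidates are consistent.
Mannitol −: excludes Staphylococcus aureus — 3 left.
Bacitracin −: excludes Micrococcus luteus — 2 left.
Two candidates remain: Staphylococcus epidermidis and Staphylococcus saprophyticus.
  Coagulase: − vs − — same for both, does not separate.
  Beta-hemolysis: − vs − — same for both, does not separate.
  novobiocin susceptibility: Staphylococcus epidermidis +, Staphylococcus saprophyticus − — discriminates.
  Bile esculin: − vs − — same for both, does not separate.

novobiocin susceptibility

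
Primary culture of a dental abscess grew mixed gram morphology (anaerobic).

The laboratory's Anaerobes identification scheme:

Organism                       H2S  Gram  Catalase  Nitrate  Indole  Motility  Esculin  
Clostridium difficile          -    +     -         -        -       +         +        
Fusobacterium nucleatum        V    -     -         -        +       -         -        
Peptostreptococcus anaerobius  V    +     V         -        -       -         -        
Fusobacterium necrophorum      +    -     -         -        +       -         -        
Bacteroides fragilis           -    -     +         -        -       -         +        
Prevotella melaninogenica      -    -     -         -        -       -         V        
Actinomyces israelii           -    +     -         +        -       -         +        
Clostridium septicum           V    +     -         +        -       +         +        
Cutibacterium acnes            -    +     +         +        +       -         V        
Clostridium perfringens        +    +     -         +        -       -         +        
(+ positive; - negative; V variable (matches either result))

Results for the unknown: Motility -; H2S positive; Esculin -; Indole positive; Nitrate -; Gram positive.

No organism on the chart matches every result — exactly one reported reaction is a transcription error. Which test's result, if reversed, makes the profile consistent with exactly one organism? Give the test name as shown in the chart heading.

As reported, no row in the chart matches all 6 reactions.
Reversing Gram → 2 organisms match (not unique).
Reversing Motility → still no organism matches.
Reversing Nitrate → still no organism matches.
Reversing H2S → still no organism matches.
Reversing Indole (to -) → unique match: Peptostreptococcus anaerobius.
Reversing Esculin → still no organism matches.

Indole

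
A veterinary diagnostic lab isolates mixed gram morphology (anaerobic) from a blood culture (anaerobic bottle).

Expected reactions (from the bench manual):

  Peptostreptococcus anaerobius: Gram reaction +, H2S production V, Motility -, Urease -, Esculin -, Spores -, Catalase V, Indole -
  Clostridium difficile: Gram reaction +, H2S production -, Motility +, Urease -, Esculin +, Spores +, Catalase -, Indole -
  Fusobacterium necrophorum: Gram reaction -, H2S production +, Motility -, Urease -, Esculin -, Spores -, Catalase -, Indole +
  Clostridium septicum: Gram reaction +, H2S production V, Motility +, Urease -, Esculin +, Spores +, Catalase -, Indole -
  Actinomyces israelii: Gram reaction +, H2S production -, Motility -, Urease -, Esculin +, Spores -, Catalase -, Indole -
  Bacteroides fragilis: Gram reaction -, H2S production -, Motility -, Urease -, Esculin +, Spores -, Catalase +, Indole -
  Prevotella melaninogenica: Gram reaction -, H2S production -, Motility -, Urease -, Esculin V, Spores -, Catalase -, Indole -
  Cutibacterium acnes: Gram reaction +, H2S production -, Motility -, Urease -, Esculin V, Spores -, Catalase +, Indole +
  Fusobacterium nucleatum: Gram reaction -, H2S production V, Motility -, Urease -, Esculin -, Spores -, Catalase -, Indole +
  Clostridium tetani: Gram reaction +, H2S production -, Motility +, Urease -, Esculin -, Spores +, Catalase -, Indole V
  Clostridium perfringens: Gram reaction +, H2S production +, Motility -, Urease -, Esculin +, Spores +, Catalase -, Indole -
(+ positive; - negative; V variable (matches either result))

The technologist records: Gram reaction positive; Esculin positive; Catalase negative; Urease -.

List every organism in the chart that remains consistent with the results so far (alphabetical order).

Esculin +: excludes Peptostreptococcus anaerobius, Fusobacterium necrophorum, Fusobacterium nucleatum, Clostridium tetani — 7 left.
Gram reaction +: excludes Bacteroides fragilis, Prevotella melaninogenica — 5 left.
Urease -: all 5 remaining candidates are consistent.
Catalase -: excludes Cutibacterium acnes — 4 left.

Actinomyces israelii, Clostridium difficile, Clostridium perfringens, Clostridium septicum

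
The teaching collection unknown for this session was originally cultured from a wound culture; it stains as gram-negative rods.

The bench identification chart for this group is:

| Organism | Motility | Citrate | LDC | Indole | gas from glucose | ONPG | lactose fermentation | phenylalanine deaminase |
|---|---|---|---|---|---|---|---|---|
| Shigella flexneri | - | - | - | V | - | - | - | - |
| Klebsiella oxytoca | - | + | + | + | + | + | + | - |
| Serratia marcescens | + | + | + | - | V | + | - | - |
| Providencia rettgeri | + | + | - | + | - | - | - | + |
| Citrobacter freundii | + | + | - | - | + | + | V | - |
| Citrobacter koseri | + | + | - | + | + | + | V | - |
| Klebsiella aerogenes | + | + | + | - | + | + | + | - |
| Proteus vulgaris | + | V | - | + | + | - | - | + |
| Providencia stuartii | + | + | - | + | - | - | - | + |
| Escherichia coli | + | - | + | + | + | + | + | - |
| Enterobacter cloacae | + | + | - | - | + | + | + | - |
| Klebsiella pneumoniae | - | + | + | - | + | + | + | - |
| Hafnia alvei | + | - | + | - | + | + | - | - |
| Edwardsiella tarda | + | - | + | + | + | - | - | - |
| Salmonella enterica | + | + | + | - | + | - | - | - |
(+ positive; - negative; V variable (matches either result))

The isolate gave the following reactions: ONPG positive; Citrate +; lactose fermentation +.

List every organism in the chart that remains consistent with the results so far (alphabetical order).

Citrobacter freundii, Citrobacter koseri, Enterobacter cloacae, Klebsiella aerogenes, Klebsiella oxytoca, Klebsiella pneumoniae

lactose fermentation +: excludes 8 organisms — 7 left.
ONPG +: all 7 remaining candidates are consistent.
Citrate +: excludes Escherichia coli — 6 left.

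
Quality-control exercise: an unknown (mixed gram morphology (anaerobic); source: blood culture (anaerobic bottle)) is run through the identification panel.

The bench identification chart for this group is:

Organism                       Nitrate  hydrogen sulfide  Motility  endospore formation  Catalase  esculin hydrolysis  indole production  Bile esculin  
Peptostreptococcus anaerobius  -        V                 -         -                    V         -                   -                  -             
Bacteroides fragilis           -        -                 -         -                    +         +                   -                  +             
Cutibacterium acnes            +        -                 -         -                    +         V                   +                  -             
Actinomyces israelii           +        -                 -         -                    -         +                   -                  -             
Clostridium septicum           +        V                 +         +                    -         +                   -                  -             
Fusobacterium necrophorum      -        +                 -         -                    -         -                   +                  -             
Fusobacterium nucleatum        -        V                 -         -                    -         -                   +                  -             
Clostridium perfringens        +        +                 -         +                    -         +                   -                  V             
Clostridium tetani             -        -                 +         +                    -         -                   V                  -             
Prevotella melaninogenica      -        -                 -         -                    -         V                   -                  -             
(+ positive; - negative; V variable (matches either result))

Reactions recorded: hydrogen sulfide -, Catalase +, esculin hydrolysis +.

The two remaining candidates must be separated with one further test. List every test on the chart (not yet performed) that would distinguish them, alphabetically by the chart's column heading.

Bile esculin, indole production, Nitrate

hydrogen sulfide -: excludes Fusobacterium necrophorum, Clostridium perfringens — 8 left.
esculin hydrolysis +: excludes Peptostreptococcus anaerobius, Fusobacterium nucleatum, Clostridium tetani — 5 left.
Catalase +: excludes Actinomyces israelii, Clostridium septicum, Prevotella melaninogenica — 2 left.
Two candidates remain: Bacteroides fragilis and Cutibacterium acnes.
  Nitrate: Bacteroides fragilis -, Cutibacterium acnes + — discriminates.
  Motility: - vs - — same for both, does not separate.
  endospore formation: - vs - — same for both, does not separate.
  indole production: Bacteroides fragilis -, Cutibacterium acnes + — discriminates.
  Bile esculin: Bacteroides fragilis +, Cutibacterium acnes - — discriminates.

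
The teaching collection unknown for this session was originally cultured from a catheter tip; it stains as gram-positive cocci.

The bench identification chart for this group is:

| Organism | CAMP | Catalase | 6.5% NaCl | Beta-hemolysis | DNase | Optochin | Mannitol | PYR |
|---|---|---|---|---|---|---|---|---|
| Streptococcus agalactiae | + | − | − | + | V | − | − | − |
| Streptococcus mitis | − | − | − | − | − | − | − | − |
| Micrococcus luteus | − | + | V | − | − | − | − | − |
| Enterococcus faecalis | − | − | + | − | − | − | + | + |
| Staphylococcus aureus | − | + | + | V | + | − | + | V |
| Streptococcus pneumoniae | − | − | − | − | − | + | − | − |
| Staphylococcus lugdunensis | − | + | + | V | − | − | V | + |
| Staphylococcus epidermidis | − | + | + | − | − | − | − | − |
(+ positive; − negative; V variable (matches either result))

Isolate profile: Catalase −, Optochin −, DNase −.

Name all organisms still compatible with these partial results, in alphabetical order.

Optochin −: excludes Streptococcus pneumoniae — 7 left.
Catalase −: excludes Micrococcus luteus, Staphylococcus aureus, Staphylococcus lugdunensis, Staphylococcus epidermidis — 3 left.
DNase −: all 3 remaining candidates are consistent.

Enterococcus faecalis, Streptococcus agalactiae, Streptococcus mitis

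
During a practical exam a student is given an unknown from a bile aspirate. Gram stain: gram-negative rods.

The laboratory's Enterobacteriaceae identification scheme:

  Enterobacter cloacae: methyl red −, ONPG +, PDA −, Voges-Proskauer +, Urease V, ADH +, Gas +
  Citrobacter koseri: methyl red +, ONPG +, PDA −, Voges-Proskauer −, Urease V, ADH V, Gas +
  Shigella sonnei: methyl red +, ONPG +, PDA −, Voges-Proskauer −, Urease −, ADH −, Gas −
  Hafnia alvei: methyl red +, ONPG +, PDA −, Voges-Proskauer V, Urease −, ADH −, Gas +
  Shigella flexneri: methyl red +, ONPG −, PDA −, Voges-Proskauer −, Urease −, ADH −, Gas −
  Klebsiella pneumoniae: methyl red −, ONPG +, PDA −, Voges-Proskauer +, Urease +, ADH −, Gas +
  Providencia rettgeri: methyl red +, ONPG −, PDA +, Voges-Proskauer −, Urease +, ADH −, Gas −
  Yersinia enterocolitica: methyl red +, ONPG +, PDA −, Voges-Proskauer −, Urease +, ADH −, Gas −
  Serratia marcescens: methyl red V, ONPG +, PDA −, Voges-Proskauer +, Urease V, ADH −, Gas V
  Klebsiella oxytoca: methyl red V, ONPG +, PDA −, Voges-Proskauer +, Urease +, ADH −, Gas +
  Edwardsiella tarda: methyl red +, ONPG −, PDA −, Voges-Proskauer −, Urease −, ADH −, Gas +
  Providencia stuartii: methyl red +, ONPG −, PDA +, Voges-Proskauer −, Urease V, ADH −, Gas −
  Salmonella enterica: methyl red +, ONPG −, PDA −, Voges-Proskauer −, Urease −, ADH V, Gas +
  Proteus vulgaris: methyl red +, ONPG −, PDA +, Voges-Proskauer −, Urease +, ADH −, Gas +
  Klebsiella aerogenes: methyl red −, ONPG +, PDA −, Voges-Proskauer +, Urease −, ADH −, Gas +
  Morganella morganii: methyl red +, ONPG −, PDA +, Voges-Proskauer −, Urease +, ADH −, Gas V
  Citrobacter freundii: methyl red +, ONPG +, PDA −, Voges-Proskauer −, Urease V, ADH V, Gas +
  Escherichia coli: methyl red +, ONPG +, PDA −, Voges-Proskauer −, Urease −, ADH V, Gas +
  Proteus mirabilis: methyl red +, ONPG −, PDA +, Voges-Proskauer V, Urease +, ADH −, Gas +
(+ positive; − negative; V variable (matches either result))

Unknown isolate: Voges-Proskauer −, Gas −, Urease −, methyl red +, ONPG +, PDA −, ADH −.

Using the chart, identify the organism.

Shigella sonnei

Urease −: excludes 7 organisms — 12 left.
methyl red +: excludes Enterobacter cloacae, Klebsiella aerogenes — 10 left.
PDA −: excludes Providencia stuartii — 9 left.
Gas −: excludes 6 organisms — 3 left.
ONPG +: excludes Shigella flexneri — 2 left.
ADH −: all 2 remaining candidates are consistent.
Voges-Proskauer −: excludes Serratia marcescens — 1 left.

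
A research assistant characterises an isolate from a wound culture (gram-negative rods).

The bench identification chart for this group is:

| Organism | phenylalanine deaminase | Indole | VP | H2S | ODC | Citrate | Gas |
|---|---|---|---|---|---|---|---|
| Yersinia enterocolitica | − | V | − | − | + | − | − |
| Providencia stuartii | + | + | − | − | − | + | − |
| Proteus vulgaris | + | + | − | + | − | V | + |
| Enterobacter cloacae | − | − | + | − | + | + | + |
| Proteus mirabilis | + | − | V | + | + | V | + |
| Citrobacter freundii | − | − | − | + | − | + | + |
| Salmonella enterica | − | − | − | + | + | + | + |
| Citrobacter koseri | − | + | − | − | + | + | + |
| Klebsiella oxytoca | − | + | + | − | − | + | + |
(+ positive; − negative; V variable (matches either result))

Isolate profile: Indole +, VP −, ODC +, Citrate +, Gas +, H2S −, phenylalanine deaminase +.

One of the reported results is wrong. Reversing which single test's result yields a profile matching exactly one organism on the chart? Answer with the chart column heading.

phenylalanine deaminase

As reported, no row in the chart matches all 7 reactions.
Reversing Gas → still no organism matches.
Reversing ODC → still no organism matches.
Reversing phenylalanine deaminase (to −) → unique match: Citrobacter koseri.
Reversing Indole → still no organism matches.
Reversing Citrate → still no organism matches.
Reversing VP → still no organism matches.
Reversing H2S → still no organism matches.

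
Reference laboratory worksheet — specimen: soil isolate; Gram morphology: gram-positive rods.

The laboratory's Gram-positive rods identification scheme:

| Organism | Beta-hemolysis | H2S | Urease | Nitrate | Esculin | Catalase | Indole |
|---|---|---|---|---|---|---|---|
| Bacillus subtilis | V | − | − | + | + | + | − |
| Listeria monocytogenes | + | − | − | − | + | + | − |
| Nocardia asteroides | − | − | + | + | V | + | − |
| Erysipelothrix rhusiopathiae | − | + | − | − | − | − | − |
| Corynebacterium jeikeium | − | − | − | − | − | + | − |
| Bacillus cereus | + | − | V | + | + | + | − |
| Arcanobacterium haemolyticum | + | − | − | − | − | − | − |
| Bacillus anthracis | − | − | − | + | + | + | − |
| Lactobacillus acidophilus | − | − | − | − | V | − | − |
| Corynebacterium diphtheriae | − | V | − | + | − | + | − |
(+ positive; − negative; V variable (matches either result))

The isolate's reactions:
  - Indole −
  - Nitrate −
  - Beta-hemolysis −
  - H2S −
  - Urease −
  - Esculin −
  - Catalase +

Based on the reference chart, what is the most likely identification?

Beta-hemolysis −: excludes Listeria monocytogenes, Bacillus cereus, Arcanobacterium haemolyticum — 7 left.
Catalase +: excludes Erysipelothrix rhusiopathiae, Lactobacillus acidophilus — 5 left.
Indole −: all 5 remaining candidates are consistent.
H2S −: all 5 remaining candidates are consistent.
Esculin −: excludes Bacillus subtilis, Bacillus anthracis — 3 left.
Nitrate −: excludes Nocardia asteroides, Corynebacterium diphtheriae — 1 left.
Urease −: the one remaining candidate is consistent.

Corynebacterium jeikeium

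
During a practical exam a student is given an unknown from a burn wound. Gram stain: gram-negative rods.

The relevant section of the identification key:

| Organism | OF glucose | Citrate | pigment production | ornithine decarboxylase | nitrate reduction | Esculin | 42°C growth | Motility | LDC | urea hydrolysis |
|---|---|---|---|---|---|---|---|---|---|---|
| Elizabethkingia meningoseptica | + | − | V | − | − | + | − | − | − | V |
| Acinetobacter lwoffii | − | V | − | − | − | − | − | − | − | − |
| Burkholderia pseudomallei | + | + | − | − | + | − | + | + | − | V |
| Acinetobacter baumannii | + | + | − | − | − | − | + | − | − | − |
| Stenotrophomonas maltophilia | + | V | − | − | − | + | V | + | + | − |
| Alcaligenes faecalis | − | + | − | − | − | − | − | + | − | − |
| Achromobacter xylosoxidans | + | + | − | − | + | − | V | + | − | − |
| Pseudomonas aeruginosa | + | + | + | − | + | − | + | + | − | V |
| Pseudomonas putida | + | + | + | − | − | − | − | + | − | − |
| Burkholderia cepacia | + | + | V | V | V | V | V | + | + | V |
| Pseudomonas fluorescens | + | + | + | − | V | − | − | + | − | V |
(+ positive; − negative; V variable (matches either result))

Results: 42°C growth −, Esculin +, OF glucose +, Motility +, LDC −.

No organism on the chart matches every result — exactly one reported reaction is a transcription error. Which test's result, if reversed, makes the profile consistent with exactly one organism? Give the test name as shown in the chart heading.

Motility

As reported, no row in the chart matches all 5 reactions.
Reversing OF glucose → still no organism matches.
Reversing Motility (to −) → unique match: Elizabethkingia meningoseptica.
Reversing Esculin → 3 organisms match (not unique).
Reversing 42°C growth → still no organism matches.
Reversing LDC → 2 organisms match (not unique).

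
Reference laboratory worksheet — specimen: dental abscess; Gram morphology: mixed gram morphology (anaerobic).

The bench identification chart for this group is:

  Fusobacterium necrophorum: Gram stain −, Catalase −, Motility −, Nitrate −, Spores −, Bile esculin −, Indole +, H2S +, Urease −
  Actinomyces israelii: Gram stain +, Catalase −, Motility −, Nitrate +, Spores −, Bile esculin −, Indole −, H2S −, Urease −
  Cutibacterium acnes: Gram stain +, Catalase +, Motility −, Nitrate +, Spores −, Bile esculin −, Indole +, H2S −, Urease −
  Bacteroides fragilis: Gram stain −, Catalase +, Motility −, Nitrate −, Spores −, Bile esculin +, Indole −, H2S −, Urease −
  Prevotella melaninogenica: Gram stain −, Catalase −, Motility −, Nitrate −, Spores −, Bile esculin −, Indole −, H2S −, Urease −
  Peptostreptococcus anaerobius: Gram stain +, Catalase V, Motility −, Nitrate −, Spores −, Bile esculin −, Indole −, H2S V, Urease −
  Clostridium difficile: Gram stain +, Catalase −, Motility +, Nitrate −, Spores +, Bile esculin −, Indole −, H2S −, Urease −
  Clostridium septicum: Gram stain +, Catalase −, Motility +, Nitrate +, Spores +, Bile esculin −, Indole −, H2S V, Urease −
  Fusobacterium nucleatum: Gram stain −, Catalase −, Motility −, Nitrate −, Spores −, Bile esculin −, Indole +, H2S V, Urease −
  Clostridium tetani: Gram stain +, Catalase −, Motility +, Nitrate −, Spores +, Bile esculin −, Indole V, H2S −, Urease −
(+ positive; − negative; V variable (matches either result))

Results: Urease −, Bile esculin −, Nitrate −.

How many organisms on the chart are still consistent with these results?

Bile esculin −: excludes Bacteroides fragilis — 9 left.
Urease −: all 9 remaining candidates are consistent.
Nitrate −: excludes Actinomyces israelii, Cutibacterium acnes, Clostridium septicum — 6 left.
Still consistent: Clostridium difficile, Clostridium tetani, Fusobacterium necrophorum, Fusobacterium nucleatum, Peptostreptococcus anaerobius, Prevotella melaninogenica.

6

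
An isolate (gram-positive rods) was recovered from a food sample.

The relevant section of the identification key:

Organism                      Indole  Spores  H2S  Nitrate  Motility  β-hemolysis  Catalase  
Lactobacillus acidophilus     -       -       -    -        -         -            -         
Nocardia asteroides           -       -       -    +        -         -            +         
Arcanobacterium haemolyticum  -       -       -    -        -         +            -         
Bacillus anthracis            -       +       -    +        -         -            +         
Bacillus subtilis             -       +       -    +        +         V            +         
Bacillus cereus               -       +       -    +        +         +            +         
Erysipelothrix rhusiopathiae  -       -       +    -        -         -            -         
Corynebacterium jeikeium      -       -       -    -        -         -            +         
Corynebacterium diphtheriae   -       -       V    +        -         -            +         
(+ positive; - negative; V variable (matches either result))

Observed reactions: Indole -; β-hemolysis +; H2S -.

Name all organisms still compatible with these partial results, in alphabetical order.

Arcanobacterium haemolyticum, Bacillus cereus, Bacillus subtilis

β-hemolysis +: excludes 6 organisms — 3 left.
H2S -: all 3 remaining candidates are consistent.
Indole -: all 3 remaining candidates are consistent.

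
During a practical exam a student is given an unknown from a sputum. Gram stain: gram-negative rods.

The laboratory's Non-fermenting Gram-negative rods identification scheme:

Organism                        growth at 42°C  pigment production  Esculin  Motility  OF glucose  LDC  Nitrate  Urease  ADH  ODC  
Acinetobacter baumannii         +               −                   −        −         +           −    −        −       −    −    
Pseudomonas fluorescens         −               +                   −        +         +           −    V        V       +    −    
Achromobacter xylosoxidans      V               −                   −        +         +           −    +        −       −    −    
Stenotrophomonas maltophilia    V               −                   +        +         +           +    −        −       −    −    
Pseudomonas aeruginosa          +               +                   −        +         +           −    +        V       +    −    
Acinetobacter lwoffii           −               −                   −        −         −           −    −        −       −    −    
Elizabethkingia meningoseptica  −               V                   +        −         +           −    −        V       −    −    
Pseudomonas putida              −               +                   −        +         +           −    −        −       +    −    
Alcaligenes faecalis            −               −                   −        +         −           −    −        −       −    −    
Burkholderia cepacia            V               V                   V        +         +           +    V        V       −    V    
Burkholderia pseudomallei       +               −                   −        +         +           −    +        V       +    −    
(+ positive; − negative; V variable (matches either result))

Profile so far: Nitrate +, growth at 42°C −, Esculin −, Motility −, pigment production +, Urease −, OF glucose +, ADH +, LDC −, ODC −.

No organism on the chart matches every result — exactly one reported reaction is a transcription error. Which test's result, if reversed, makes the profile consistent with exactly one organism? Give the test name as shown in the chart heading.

Motility

As reported, no row in the chart matches all 10 reactions.
Reversing growth at 42°C → still no organism matches.
Reversing Urease → still no organism matches.
Reversing Nitrate → still no organism matches.
Reversing Esculin → still no organism matches.
Reversing ADH → still no organism matches.
Reversing Motility (to +) → unique match: Pseudomonas fluorescens.
Reversing ODC → still no organism matches.
Reversing OF glucose → still no organism matches.
Reversing pigment production → still no organism matches.
Reversing LDC → still no organism matches.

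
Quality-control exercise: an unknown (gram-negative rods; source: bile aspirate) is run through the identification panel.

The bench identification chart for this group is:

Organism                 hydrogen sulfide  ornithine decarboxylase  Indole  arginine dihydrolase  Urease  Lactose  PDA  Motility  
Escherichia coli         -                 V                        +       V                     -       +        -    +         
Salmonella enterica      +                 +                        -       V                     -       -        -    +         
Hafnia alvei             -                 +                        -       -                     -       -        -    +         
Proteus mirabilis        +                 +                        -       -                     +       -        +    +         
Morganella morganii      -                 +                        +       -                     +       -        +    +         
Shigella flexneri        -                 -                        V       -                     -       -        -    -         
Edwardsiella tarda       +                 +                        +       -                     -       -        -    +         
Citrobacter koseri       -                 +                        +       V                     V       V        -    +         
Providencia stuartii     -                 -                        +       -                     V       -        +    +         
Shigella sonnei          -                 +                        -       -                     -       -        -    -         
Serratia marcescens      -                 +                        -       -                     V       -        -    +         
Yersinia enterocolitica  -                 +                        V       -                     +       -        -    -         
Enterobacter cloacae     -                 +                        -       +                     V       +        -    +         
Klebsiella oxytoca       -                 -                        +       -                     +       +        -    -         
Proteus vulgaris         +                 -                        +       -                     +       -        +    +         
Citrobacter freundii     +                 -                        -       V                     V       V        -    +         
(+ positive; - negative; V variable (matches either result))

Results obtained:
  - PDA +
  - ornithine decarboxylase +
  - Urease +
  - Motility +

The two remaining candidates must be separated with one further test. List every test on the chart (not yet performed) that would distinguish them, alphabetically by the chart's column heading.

hydrogen sulfide, Indole

Urease +: excludes 6 organisms — 10 left.
Motility +: excludes Yersinia enterocolitica, Klebsiella oxytoca — 8 left.
PDA +: excludes Citrobacter koseri, Serratia marcescens, Enterobacter cloacae, Citrobacter freundii — 4 left.
ornithine decarboxylase +: excludes Providencia stuartii, Proteus vulgaris — 2 left.
Two candidates remain: Morganella morganii and Proteus mirabilis.
  hydrogen sulfide: Morganella morganii -, Proteus mirabilis + — discriminates.
  Indole: Morganella morganii +, Proteus mirabilis - — discriminates.
  arginine dihydrolase: - vs - — same for both, does not separate.
  Lactose: - vs - — same for both, does not separate.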